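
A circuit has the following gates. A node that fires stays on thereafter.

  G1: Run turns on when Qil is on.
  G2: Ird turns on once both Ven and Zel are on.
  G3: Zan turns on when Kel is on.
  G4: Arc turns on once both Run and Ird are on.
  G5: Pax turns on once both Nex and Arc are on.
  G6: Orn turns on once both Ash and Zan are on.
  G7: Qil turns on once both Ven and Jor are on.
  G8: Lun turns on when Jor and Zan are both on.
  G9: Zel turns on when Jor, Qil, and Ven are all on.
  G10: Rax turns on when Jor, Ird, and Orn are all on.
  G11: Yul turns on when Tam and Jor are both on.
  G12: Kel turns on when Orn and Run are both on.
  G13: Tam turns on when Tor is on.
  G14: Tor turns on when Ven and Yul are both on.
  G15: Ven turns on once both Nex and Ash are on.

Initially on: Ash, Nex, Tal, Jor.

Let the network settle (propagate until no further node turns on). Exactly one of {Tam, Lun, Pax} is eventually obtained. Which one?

G15: Nex and Ash on → Ven on.
Ven and Jor are on, so Qil turns on (G7).
G9: Jor, Qil, and Ven on → Zel on.
Qil is on, so Run turns on (G1).
G2: Ven and Zel on → Ird on.
Run and Ird are on, so Arc turns on (G4).
G5: Nex and Arc on → Pax on.
Lun would need Jor and Zan (G8), but Zan never turns on. Tam would need Tor (G13), but Tor never turns on.

Pax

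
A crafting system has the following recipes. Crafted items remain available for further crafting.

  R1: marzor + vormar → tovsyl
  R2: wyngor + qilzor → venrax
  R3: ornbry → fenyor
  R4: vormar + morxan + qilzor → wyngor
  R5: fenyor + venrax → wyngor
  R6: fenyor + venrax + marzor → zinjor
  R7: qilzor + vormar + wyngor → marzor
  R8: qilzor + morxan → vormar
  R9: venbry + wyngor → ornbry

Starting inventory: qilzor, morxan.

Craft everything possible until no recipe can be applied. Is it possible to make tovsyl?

Yes

qilzor + morxan → vormar (R8).
Using R4, vormar, morxan, and qilzor make wyngor.
qilzor + vormar + wyngor → marzor (R7).
marzor + vormar → tovsyl (R1).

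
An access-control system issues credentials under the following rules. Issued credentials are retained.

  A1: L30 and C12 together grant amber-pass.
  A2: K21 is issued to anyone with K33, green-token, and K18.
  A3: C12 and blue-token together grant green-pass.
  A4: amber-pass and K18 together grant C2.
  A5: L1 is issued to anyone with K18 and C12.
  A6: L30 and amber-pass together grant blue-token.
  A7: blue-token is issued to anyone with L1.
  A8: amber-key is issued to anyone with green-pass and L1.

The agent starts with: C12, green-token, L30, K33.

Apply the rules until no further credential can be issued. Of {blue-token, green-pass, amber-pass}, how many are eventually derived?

Holding L30 and C12 grants amber-pass (A1).
Holding L30 and amber-pass grants blue-token (A6).
Holding C12 and blue-token grants green-pass (A3).
blue-token: reached.
green-pass: reached.
amber-pass: reached.
All 3 are reached.

3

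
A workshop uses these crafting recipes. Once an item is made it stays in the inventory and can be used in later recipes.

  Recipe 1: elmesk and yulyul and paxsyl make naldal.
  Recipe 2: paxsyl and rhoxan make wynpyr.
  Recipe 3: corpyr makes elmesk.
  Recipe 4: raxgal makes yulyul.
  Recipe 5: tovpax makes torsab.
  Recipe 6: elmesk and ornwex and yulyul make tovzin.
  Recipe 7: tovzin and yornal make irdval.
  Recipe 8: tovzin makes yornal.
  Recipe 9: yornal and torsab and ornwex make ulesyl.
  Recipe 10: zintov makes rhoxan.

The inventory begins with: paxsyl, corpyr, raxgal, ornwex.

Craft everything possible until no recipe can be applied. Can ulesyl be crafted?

No

ulesyl would need yornal, torsab, and ornwex (Recipe 9), but torsab is never obtained.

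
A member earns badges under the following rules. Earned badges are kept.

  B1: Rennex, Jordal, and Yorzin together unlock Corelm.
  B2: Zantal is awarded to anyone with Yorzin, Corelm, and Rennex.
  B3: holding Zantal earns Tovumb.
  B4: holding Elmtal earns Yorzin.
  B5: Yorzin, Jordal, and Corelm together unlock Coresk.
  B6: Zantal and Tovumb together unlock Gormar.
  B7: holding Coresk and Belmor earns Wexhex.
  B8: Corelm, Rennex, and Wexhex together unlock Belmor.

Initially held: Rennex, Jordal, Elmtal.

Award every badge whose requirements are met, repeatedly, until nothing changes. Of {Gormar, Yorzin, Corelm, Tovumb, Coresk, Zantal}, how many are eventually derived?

With Elmtal, Yorzin is earned (B4).
With Rennex, Jordal, and Yorzin, Corelm is earned (B1).
With Yorzin, Jordal, and Corelm, Coresk is earned (B5).
With Yorzin, Corelm, and Rennex, Zantal is earned (B2).
With Zantal, Tovumb is earned (B3).
With Zantal and Tovumb, Gormar is earned (B6).
Gormar: reached.
Yorzin: reached.
Corelm: reached.
Tovumb: reached.
Coresk: reached.
Zantal: reached.
All 6 are reached.

6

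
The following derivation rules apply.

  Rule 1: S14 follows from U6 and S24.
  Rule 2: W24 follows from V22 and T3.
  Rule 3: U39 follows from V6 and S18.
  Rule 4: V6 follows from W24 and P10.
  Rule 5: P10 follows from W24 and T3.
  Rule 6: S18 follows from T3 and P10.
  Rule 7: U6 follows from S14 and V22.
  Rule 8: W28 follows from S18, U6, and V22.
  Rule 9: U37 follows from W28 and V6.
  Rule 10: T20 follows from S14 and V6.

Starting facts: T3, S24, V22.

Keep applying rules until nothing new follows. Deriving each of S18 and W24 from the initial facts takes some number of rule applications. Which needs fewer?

W24: V22 and T3 hold, so W24 follows (Rule 2). [1 rule application]
S18: V22 and T3 hold, so W24 follows (Rule 2). From W24 and T3, Rule 5 gives P10. T3 and P10 hold, so S18 follows (Rule 6). [3 rule applications]
W24 needs fewer.

W24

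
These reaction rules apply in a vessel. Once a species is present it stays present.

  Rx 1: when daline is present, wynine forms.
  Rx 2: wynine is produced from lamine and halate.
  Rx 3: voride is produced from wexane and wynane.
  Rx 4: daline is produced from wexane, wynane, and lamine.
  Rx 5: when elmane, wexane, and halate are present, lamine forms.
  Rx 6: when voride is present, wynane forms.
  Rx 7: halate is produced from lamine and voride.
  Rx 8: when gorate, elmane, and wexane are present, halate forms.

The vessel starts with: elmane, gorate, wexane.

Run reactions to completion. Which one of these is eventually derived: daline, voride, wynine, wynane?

wynine

gorate, elmane, and wexane present → halate forms (Rx 8).
elmane, wexane, and halate present → lamine forms (Rx 5).
lamine and halate present → wynine forms (Rx 2).
wynane would need voride (Rx 6), but voride never forms. voride would need wexane and wynane (Rx 3), but wynane never forms. daline would need wexane, wynane, and lamine (Rx 4), but wynane never forms.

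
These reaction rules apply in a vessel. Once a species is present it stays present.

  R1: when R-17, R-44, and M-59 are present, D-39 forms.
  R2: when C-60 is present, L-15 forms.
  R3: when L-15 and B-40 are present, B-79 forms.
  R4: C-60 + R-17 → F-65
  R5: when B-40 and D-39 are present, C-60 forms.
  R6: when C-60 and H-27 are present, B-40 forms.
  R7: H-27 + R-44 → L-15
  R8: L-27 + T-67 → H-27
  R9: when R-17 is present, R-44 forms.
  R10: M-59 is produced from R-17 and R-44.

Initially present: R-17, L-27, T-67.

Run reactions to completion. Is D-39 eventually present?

Yes

R-17 present → R-44 forms (R9).
R-17 and R-44 present → M-59 forms (R10).
R-17, R-44, and M-59 present → D-39 forms (R1).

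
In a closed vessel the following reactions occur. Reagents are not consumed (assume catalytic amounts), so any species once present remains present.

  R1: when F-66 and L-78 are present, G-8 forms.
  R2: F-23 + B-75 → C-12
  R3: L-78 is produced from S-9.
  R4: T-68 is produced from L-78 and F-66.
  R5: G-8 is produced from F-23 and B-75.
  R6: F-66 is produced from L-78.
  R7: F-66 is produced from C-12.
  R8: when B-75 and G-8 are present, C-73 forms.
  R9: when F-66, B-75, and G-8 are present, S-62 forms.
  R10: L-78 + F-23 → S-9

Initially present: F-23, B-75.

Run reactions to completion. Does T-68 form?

T-68 would need L-78 and F-66 (R4), but L-78 never forms.

No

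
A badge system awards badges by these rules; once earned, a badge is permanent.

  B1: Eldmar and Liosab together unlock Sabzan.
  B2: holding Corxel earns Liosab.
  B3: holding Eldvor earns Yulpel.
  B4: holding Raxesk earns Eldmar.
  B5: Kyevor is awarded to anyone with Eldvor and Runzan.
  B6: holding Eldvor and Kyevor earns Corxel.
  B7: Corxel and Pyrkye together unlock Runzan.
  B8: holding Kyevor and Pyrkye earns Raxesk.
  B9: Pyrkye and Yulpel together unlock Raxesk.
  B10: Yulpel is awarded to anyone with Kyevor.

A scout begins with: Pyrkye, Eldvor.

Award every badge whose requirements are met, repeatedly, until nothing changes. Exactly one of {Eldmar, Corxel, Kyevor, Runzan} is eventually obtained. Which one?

Eldmar

With Eldvor, Yulpel is earned (B3).
With Pyrkye and Yulpel, Raxesk is earned (B9).
With Raxesk, Eldmar is earned (B4).
Kyevor would need Eldvor and Runzan (B5), but Runzan is never earned. Corxel would need Eldvor and Kyevor (B6), but Kyevor is never earned. Runzan would need Corxel and Pyrkye (B7), but Corxel is never earned.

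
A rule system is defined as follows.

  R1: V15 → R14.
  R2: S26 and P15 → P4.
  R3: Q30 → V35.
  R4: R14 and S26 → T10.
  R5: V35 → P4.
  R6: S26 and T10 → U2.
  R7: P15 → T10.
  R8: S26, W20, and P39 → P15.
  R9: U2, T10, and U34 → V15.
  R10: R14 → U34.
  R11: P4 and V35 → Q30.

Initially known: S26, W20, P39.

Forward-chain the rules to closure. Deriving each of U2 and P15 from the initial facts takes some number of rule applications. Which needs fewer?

P15: S26, W20, and P39 hold, so P15 follows (R8). [1 rule application]
U2: From S26, W20, and P39, R8 gives P15. P15 holds, so T10 follows (R7). From S26 and T10, R6 gives U2. [3 rule applications]
P15 needs fewer.

P15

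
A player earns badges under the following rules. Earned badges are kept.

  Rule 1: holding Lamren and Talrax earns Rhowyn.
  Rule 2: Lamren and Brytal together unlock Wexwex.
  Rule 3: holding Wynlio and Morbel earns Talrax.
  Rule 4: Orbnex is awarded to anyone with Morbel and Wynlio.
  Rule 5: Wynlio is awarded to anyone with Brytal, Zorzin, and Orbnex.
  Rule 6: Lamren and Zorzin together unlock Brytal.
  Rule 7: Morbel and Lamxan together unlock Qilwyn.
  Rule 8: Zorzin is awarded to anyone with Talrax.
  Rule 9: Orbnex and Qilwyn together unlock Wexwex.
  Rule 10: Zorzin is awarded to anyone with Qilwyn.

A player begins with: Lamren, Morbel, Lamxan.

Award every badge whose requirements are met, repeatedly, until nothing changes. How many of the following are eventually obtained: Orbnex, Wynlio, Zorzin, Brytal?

2

With Morbel and Lamxan, Qilwyn is earned (Rule 7).
With Qilwyn, Zorzin is earned (Rule 10).
With Lamren and Zorzin, Brytal is earned (Rule 6).
Orbnex would need Morbel and Wynlio (Rule 4), but Wynlio is never earned.
Wynlio would need Brytal, Zorzin, and Orbnex (Rule 5), but Orbnex is never earned.
Zorzin: reached.
Brytal: reached.
Reached: Zorzin and Brytal — 2 of the 4.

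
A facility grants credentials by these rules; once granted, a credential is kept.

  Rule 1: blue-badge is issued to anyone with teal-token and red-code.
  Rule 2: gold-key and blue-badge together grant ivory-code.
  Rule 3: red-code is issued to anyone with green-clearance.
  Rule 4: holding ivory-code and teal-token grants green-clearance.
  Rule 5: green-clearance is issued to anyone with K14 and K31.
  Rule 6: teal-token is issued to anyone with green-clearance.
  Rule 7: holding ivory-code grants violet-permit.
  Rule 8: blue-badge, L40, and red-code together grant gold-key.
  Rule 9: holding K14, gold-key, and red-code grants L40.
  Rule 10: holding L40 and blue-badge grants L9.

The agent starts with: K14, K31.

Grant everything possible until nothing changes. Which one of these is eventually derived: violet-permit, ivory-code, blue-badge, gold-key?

blue-badge

Holding K14 and K31 grants green-clearance (Rule 5).
Holding green-clearance grants teal-token (Rule 6).
Holding green-clearance grants red-code (Rule 3).
Holding teal-token and red-code grants blue-badge (Rule 1).
ivory-code would need gold-key and blue-badge (Rule 2), but gold-key is never granted. violet-permit would need ivory-code (Rule 7), but ivory-code is never granted. gold-key would need blue-badge, L40, and red-code (Rule 8), but L40 is never granted.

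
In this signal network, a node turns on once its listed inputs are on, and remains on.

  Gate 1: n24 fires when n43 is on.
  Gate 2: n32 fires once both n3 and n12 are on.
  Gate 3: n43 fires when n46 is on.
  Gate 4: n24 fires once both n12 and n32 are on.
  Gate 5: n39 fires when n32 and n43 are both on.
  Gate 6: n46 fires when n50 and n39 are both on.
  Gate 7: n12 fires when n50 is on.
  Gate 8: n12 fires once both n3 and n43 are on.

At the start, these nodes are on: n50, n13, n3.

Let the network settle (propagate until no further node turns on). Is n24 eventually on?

Gate 7: n50 on → n12 on.
n3 and n12 are on, so n32 fires (Gate 2).
n12 and n32 are on, so n24 fires (Gate 4).

Yes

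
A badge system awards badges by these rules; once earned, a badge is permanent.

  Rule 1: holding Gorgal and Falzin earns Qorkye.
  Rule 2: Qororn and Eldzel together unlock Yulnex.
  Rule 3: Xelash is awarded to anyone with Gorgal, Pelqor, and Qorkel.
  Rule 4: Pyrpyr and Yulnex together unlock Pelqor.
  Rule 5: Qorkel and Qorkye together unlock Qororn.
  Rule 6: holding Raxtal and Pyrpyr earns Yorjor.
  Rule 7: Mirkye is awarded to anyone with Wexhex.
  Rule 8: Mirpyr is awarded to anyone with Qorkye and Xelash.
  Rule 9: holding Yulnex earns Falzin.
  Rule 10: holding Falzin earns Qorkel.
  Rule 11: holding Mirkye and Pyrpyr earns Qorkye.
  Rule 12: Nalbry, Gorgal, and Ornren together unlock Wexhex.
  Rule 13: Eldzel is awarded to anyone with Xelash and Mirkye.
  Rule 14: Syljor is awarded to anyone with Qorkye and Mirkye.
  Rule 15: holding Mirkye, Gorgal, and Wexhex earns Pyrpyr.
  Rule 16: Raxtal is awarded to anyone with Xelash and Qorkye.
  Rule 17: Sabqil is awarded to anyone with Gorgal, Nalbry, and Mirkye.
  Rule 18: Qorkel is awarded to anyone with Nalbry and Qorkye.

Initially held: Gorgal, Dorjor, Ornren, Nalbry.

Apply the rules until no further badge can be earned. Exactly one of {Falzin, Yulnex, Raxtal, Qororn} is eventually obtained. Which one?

With Nalbry, Gorgal, and Ornren, Wexhex is earned (Rule 12).
With Wexhex, Mirkye is earned (Rule 7).
With Mirkye, Gorgal, and Wexhex, Pyrpyr is earned (Rule 15).
With Mirkye and Pyrpyr, Qorkye is earned (Rule 11).
With Nalbry and Qorkye, Qorkel is earned (Rule 18).
With Qorkel and Qorkye, Qororn is earned (Rule 5).
Yulnex would need Qororn and Eldzel (Rule 2), but Eldzel is never earned. Falzin would need Yulnex (Rule 9), but Yulnex is never earned. Raxtal would need Xelash and Qorkye (Rule 16), but Xelash is never earned.

Qororn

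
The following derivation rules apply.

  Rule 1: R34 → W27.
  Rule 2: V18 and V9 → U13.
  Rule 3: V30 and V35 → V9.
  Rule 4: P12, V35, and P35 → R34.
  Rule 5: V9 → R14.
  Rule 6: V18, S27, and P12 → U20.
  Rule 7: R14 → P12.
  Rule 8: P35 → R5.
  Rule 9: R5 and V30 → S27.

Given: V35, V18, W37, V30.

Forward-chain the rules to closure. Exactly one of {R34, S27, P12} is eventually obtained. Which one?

P12

V30 and V35 hold, so V9 follows (Rule 3).
From V9, Rule 5 gives R14.
From R14, Rule 7 gives P12.
R34 would need P12, V35, and P35 (Rule 4), but P35 is never established. S27 would need R5 and V30 (Rule 9), but R5 is never established.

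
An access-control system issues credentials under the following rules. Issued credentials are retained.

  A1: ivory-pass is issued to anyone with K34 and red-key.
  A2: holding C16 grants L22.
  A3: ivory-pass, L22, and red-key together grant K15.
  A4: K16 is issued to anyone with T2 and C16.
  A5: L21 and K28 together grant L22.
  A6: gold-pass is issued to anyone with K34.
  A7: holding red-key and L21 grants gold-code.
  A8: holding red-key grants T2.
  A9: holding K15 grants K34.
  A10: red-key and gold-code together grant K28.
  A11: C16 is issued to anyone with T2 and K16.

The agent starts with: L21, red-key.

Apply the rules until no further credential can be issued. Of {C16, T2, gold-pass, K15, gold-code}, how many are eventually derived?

Holding red-key and L21 grants gold-code (A7).
Holding red-key grants T2 (A8).
C16 would need T2 and K16 (A11), but K16 is never granted.
T2: reached.
gold-pass would need K34 (A6), but K34 is never granted.
K15 would need ivory-pass, L22, and red-key (A3), but ivory-pass is never granted.
gold-code: reached.
Reached: T2 and gold-code — 2 of the 5.

2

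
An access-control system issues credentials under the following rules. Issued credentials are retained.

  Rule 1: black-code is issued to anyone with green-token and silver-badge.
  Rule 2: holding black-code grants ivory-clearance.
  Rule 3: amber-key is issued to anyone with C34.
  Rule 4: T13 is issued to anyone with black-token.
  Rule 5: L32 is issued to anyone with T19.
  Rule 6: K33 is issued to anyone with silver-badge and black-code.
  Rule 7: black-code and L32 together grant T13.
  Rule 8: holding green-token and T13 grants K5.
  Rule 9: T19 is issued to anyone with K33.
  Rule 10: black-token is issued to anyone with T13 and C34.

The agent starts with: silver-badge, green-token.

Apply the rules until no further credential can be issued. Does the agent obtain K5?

Holding green-token and silver-badge grants black-code (Rule 1).
Holding silver-badge and black-code grants K33 (Rule 6).
Holding K33 grants T19 (Rule 9).
Holding T19 grants L32 (Rule 5).
Holding black-code and L32 grants T13 (Rule 7).
Holding green-token and T13 grants K5 (Rule 8).

Yes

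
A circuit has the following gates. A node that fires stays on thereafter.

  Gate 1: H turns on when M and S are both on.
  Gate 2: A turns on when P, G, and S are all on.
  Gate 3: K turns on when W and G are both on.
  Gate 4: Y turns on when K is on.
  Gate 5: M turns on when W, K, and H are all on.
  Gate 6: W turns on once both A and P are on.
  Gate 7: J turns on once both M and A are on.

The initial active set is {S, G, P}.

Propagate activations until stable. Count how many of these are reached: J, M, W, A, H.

P, G, and S are on, so A turns on (Gate 2).
Gate 6: A and P on → W on.
J would need M and A (Gate 7), but M never turns on.
M would need W, K, and H (Gate 5), but H never turns on.
W: reached.
A: reached.
H would need M and S (Gate 1), but M never turns on.
Reached: W and A — 2 of the 5.

2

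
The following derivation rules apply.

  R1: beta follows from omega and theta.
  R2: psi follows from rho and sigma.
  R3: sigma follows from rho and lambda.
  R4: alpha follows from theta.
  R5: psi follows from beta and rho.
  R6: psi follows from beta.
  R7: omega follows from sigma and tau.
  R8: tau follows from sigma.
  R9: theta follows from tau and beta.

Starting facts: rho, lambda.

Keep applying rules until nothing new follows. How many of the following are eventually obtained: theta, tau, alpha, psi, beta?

From rho and lambda, R3 gives sigma.
From rho and sigma, R2 gives psi.
From sigma, R8 gives tau.
theta would need tau and beta (R9), but beta is never established.
tau: reached.
alpha would need theta (R4), but theta is never established.
psi: reached.
beta would need omega and theta (R1), but theta is never established.
Reached: tau and psi — 2 of the 5.

2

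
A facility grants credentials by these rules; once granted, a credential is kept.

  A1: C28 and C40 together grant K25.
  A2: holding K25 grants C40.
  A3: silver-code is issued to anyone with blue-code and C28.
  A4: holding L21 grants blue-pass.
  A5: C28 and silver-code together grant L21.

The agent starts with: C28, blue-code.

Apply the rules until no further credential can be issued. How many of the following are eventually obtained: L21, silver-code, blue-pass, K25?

Holding blue-code and C28 grants silver-code (A3).
Holding C28 and silver-code grants L21 (A5).
Holding L21 grants blue-pass (A4).
L21: reached.
silver-code: reached.
blue-pass: reached.
K25 would need C28 and C40 (A1), but C40 is never granted.
Reached: L21, silver-code, and blue-pass — 3 of the 4.

3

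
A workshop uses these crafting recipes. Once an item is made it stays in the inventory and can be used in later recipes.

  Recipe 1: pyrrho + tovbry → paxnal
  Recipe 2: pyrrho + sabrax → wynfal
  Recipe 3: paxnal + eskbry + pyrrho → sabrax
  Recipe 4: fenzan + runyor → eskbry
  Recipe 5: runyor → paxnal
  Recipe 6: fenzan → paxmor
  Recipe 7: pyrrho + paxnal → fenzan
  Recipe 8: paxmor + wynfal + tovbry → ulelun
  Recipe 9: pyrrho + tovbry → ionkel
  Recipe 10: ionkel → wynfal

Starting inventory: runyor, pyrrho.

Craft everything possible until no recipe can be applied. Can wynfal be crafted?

Using Recipe 5, runyor makes paxnal.
Using Recipe 7, pyrrho and paxnal make fenzan.
Using Recipe 4, fenzan and runyor make eskbry.
paxnal + eskbry + pyrrho → sabrax (Recipe 3).
Using Recipe 2, pyrrho and sabrax make wynfal.

Yes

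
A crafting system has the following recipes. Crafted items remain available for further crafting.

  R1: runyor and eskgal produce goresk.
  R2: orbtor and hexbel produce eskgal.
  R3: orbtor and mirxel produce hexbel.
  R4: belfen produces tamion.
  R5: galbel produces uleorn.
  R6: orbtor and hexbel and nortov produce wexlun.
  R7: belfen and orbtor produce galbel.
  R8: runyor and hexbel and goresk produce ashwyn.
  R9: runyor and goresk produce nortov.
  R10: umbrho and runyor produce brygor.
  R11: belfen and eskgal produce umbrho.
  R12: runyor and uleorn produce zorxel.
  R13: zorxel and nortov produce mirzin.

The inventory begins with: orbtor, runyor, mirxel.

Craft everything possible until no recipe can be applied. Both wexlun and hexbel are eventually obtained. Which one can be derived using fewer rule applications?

hexbel

hexbel: Using R3, orbtor and mirxel make hexbel. [1 rule application]
wexlun: orbtor and mirxel → hexbel (R3). Using R2, orbtor and hexbel make eskgal. Using R1, runyor and eskgal make goresk. Using R9, runyor and goresk make nortov. Using R6, orbtor, hexbel, and nortov make wexlun. [5 rule applications]
hexbel needs fewer.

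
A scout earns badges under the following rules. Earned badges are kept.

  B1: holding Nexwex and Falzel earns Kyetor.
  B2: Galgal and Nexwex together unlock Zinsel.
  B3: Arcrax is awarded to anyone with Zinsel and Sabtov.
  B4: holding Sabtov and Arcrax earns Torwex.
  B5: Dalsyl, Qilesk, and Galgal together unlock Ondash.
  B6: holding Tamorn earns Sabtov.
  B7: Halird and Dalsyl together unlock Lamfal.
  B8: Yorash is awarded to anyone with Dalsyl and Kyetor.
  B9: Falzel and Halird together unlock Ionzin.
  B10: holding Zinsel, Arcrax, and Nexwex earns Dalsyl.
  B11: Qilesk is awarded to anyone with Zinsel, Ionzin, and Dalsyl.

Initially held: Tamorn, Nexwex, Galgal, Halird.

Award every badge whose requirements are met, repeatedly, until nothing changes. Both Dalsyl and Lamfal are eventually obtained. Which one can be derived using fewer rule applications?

Dalsyl: With Galgal and Nexwex, Zinsel is earned (B2). With Tamorn, Sabtov is earned (B6). With Zinsel and Sabtov, Arcrax is earned (B3). With Zinsel, Arcrax, and Nexwex, Dalsyl is earned (B10). [4 rule applications]
Lamfal: With Galgal and Nexwex, Zinsel is earned (B2). With Tamorn, Sabtov is earned (B6). With Zinsel and Sabtov, Arcrax is earned (B3). With Zinsel, Arcrax, and Nexwex, Dalsyl is earned (B10). With Halird and Dalsyl, Lamfal is earned (B7). [5 rule applications]
Dalsyl needs fewer.

Dalsyl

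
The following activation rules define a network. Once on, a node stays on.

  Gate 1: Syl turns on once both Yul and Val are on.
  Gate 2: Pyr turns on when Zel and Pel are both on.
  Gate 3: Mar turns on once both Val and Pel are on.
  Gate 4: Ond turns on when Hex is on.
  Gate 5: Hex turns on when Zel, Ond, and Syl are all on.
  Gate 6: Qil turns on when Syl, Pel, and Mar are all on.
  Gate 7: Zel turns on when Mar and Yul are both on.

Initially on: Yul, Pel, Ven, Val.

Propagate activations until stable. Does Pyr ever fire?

Gate 3: Val and Pel on → Mar on.
Mar and Yul are on, so Zel turns on (Gate 7).
Zel and Pel are on, so Pyr turns on (Gate 2).

Yes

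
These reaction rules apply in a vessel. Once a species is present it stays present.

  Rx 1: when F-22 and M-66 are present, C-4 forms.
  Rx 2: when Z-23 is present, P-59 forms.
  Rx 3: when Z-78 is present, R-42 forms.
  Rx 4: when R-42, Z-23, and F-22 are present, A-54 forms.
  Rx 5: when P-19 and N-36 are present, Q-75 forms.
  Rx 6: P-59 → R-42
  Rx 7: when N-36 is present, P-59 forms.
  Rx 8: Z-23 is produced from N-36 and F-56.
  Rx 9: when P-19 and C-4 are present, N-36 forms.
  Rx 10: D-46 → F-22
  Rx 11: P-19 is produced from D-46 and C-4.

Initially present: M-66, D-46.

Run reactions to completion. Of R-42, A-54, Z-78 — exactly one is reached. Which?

D-46 present → F-22 forms (Rx 10).
F-22 and M-66 present → C-4 forms (Rx 1).
D-46 and C-4 present → P-19 forms (Rx 11).
P-19 and C-4 present → N-36 forms (Rx 9).
N-36 present → P-59 forms (Rx 7).
P-59 present → R-42 forms (Rx 6).
A-54 would need R-42, Z-23, and F-22 (Rx 4), but Z-23 never forms. No rule produces Z-78, and it is not given.

R-42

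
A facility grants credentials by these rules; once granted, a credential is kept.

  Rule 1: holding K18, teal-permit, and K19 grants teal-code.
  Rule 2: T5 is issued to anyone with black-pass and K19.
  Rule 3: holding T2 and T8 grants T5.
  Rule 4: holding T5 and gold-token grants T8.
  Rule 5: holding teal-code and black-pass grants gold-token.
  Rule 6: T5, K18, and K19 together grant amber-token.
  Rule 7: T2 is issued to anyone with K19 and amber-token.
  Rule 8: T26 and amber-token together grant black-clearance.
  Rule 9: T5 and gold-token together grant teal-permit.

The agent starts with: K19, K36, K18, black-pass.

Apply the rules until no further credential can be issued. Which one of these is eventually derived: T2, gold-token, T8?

T2

Holding black-pass and K19 grants T5 (Rule 2).
Holding T5, K18, and K19 grants amber-token (Rule 6).
Holding K19 and amber-token grants T2 (Rule 7).
gold-token would need teal-code and black-pass (Rule 5), but teal-code is never granted. T8 would need T5 and gold-token (Rule 4), but gold-token is never granted.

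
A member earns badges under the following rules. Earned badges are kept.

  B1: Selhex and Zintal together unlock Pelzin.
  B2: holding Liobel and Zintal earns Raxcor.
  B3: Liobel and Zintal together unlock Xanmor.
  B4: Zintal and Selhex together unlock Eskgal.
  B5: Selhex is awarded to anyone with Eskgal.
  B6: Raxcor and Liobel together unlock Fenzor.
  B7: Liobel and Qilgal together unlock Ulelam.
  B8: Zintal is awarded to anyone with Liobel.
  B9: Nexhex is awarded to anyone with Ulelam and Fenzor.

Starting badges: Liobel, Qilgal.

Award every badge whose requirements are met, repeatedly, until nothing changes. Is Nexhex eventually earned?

Yes

With Liobel, Zintal is earned (B8).
With Liobel and Qilgal, Ulelam is earned (B7).
With Liobel and Zintal, Raxcor is earned (B2).
With Raxcor and Liobel, Fenzor is earned (B6).
With Ulelam and Fenzor, Nexhex is earned (B9).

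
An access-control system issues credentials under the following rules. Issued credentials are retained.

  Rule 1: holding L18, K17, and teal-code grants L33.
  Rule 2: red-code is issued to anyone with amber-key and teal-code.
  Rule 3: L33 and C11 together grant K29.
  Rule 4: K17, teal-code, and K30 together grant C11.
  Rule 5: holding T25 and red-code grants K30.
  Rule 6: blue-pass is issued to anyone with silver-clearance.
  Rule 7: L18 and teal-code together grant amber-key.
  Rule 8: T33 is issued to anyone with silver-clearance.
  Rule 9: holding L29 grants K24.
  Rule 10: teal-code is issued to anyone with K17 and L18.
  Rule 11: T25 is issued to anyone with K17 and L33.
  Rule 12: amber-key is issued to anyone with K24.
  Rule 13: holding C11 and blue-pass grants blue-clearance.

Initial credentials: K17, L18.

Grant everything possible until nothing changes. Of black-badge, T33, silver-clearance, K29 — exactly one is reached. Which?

K29

Holding K17 and L18 grants teal-code (Rule 10).
Holding L18, K17, and teal-code grants L33 (Rule 1).
Holding L18 and teal-code grants amber-key (Rule 7).
Holding amber-key and teal-code grants red-code (Rule 2).
Holding K17 and L33 grants T25 (Rule 11).
Holding T25 and red-code grants K30 (Rule 5).
Holding K17, teal-code, and K30 grants C11 (Rule 4).
Holding L33 and C11 grants K29 (Rule 3).
T33 would need silver-clearance (Rule 8), but silver-clearance is never granted. No rule produces black-badge, and it is not given. No rule produces silver-clearance, and it is not given.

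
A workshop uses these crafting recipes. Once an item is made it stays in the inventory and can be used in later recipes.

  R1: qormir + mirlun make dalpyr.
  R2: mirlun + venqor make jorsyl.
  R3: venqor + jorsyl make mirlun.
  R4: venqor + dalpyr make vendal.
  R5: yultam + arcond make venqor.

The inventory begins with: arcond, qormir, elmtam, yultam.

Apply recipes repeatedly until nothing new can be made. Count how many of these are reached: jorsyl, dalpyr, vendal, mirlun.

0

jorsyl would need mirlun and venqor (R2), but mirlun is never obtained.
dalpyr would need qormir and mirlun (R1), but mirlun is never obtained.
vendal would need venqor and dalpyr (R4), but dalpyr is never obtained.
mirlun would need venqor and jorsyl (R3), but jorsyl is never obtained.
None of the 4 are reached.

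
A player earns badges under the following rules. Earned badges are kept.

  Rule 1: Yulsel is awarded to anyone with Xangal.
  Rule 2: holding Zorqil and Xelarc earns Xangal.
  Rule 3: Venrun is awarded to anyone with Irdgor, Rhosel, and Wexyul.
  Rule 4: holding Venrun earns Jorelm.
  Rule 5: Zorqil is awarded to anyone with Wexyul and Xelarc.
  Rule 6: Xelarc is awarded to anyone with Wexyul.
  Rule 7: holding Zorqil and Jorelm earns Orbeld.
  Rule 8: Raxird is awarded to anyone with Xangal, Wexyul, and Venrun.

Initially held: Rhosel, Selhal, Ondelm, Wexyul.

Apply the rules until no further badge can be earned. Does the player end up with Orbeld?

Orbeld would need Zorqil and Jorelm (Rule 7), but Jorelm is never earned.

No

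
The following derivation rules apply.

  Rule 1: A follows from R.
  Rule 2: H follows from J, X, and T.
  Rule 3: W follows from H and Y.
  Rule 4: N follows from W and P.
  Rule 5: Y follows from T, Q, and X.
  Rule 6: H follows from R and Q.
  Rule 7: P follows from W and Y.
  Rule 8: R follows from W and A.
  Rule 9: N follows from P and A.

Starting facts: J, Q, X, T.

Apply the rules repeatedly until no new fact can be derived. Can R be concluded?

R would need W and A (Rule 8), but A is never established.

No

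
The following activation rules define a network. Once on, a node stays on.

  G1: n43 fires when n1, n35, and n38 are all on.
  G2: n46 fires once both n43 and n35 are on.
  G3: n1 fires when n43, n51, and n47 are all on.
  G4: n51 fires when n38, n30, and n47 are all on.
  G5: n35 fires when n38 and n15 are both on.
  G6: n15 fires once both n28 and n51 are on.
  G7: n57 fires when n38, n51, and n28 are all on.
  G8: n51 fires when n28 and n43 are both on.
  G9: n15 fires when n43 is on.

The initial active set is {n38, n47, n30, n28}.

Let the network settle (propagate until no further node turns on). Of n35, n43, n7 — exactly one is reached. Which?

n38, n30, and n47 are on, so n51 fires (G4).
n28 and n51 are on, so n15 fires (G6).
n38 and n15 are on, so n35 fires (G5).
No rule produces n7, and it is not given. n43 would need n1, n35, and n38 (G1), but n1 never turns on.

n35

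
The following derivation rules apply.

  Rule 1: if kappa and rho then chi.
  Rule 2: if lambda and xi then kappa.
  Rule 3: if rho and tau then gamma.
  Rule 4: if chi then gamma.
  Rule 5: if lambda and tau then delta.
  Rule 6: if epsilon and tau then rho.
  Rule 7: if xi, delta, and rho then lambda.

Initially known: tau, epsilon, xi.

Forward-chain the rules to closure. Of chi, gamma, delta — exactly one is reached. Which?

epsilon and tau hold, so rho follows (Rule 6).
From rho and tau, Rule 3 gives gamma.
chi would need kappa and rho (Rule 1), but kappa is never established. delta would need lambda and tau (Rule 5), but lambda is never established.

gamma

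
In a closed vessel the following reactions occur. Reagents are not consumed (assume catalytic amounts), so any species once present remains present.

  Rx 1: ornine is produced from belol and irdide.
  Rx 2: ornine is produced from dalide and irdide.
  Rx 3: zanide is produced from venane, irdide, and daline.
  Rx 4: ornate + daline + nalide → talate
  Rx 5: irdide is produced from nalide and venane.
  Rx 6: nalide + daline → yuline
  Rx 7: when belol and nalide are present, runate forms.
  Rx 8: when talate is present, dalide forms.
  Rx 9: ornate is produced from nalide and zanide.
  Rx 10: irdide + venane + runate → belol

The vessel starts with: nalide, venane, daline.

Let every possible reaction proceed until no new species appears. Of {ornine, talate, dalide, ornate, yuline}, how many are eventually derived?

5

nalide and venane present → irdide forms (Rx 5).
nalide and daline present → yuline forms (Rx 6).
venane, irdide, and daline present → zanide forms (Rx 3).
nalide and zanide present → ornate forms (Rx 9).
ornate, daline, and nalide present → talate forms (Rx 4).
talate present → dalide forms (Rx 8).
dalide and irdide present → ornine forms (Rx 2).
ornine: reached.
talate: reached.
dalide: reached.
ornate: reached.
yuline: reached.
All 5 are reached.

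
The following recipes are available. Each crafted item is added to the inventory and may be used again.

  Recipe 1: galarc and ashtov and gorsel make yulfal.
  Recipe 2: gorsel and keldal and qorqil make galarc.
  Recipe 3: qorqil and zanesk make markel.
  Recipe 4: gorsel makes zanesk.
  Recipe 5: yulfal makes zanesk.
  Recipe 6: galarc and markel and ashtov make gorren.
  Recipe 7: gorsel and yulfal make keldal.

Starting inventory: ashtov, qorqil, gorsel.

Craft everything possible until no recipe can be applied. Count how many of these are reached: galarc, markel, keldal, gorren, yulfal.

1

Using Recipe 4, gorsel makes zanesk.
qorqil and zanesk → markel (Recipe 3).
galarc would need gorsel, keldal, and qorqil (Recipe 2), but keldal is never obtained.
markel: reached.
keldal would need gorsel and yulfal (Recipe 7), but yulfal is never obtained.
gorren would need galarc, markel, and ashtov (Recipe 6), but galarc is never obtained.
yulfal would need galarc, ashtov, and gorsel (Recipe 1), but galarc is never obtained.
Reached: markel — 1 of the 5.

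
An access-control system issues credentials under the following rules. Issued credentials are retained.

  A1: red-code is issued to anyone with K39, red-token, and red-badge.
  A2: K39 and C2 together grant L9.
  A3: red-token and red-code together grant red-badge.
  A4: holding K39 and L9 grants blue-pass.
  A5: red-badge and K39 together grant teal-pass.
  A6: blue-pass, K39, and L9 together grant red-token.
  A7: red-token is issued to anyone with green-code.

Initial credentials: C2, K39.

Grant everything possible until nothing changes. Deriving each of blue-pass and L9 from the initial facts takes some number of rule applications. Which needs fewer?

L9

L9: Holding K39 and C2 grants L9 (A2). [1 rule application]
blue-pass: Holding K39 and C2 grants L9 (A2). Holding K39 and L9 grants blue-pass (A4). [2 rule applications]
L9 needs fewer.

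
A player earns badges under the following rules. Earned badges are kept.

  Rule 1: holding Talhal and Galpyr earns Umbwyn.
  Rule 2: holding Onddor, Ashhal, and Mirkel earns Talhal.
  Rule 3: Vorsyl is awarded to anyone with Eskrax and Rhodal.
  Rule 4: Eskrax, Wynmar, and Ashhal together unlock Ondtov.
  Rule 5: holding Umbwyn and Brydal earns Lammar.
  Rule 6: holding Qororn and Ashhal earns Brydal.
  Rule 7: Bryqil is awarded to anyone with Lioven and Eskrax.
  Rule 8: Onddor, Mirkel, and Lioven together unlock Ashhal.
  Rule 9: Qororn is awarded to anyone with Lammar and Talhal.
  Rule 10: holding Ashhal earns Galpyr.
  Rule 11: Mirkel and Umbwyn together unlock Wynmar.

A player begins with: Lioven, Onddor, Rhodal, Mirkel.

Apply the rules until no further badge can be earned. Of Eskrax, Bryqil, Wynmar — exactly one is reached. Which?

With Onddor, Mirkel, and Lioven, Ashhal is earned (Rule 8).
With Onddor, Ashhal, and Mirkel, Talhal is earned (Rule 2).
With Ashhal, Galpyr is earned (Rule 10).
With Talhal and Galpyr, Umbwyn is earned (Rule 1).
With Mirkel and Umbwyn, Wynmar is earned (Rule 11).
Bryqil would need Lioven and Eskrax (Rule 7), but Eskrax is never earned. No rule produces Eskrax, and it is not given.

Wynmar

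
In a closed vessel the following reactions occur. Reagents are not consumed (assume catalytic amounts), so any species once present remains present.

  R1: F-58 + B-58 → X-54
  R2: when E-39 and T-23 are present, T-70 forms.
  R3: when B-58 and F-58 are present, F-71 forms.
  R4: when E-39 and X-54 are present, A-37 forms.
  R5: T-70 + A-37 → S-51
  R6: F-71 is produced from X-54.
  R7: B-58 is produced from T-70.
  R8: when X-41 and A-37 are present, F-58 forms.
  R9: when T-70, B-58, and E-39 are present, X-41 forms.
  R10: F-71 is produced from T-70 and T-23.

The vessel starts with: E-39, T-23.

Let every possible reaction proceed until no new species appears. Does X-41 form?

E-39 and T-23 present → T-70 forms (R2).
T-70 present → B-58 forms (R7).
T-70, B-58, and E-39 present → X-41 forms (R9).

Yes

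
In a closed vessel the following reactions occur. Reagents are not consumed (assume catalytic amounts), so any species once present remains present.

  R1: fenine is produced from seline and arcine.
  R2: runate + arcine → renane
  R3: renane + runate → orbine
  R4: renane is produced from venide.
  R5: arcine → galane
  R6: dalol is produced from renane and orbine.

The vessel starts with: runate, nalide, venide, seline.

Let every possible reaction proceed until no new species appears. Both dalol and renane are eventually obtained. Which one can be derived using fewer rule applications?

renane

renane: venide present → renane forms (R4). [1 rule application]
dalol: venide present → renane forms (R4). renane and runate present → orbine forms (R3). renane and orbine present → dalol forms (R6). [3 rule applications]
renane needs fewer.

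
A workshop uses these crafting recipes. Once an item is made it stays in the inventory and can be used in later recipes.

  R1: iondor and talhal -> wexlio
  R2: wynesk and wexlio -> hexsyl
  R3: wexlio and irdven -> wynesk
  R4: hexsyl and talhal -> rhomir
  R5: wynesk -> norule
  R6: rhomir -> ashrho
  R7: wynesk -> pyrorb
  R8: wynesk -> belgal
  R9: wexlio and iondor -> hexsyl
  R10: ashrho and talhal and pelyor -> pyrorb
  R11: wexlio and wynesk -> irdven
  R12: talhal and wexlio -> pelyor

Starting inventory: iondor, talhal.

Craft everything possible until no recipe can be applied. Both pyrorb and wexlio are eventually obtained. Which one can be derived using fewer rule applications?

wexlio: iondor and talhal -> wexlio (R1). [1 rule application]
pyrorb: iondor and talhal -> wexlio (R1). talhal and wexlio -> pelyor (R12). Using R9, wexlio and iondor make hexsyl. hexsyl and talhal -> rhomir (R4). Using R6, rhomir makes ashrho. ashrho and talhal and pelyor -> pyrorb (R10). [6 rule applications]
wexlio needs fewer.

wexlio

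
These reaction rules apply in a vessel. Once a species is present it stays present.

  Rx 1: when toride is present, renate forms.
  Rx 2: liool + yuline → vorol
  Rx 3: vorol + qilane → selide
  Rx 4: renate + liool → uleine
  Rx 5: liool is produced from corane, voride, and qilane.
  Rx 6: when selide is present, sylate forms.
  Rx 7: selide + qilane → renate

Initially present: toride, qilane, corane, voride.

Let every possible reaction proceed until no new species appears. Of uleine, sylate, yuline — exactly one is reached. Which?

toride present → renate forms (Rx 1).
corane, voride, and qilane present → liool forms (Rx 5).
renate and liool present → uleine forms (Rx 4).
No rule produces yuline, and it is not given. sylate would need selide (Rx 6), but selide never forms.

uleine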